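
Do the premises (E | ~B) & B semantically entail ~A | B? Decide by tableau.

Yes

Initial set: {((E | ~B) & B); ~(~A | B)}.
((E | ~B) & B): α-rule — add (E | ~B), B.
~(~A | B): α-rule — add ~~A, ~B.
× closes — contains both B and ~B.
All 1 branch closes.
Every branch closed, so the premises entail the conclusion.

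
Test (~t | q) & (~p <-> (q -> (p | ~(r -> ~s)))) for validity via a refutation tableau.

Assume the negation and expand:
Initial set: {~((~t | q) & (~p <-> (q -> (p | ~(r -> ~s)))))}.
~((~t | q) & (~p <-> (q -> (p | ~(r -> ~s))))): β-rule — branch into ~(~t | q)  //  ~(~p <-> (q -> (p | ~(r -> ~s)))).
  branch 1 (add ~(~t | q)):
    ~(~t | q): α-rule — add ~~t, ~q.
    ○ open, literals {q=F, t=T}.
  branch 2 (add ~(~p <-> (q -> (p | ~(r -> ~s))))):
    ~(~p <-> (q -> (p | ~(r -> ~s)))): β-rule — branch into ~p, ~(q -> (p | ~(r -> ~s)))  //  ~~p, (q -> (p | ~(r -> ~s))).
      branch 2.1 (add ~p, ~(q -> (p | ~(r -> ~s)))):
        ~(q -> (p | ~(r -> ~s))): α-rule — add q, ~(p | ~(r -> ~s)).
        ~(p | ~(r -> ~s)): α-rule — add ~p, ~~(r -> ~s).
        ~~(r -> ~s): β-rule — branch into ~r  //  ~s.
          branch 2.1.1 (add ~r):
            ○ open, literals {p=F, q=T, r=F}.
          branch 2.1.2 (add ~s):
            ○ open, literals {p=F, q=T, s=F}.
      branch 2.2 (add ~~p, (q -> (p | ~(r -> ~s)))):
        (q -> (p | ~(r -> ~s))): β-rule — branch into ~q  //  (p | ~(r -> ~s)).
          branch 2.2.1 (add ~q):
            ○ open, literals {p=T, q=F}.
          branch 2.2.2 (add (p | ~(r -> ~s))):
            (p | ~(r -> ~s)): β-rule — branch into p  //  ~(r -> ~s).
              branch 2.2.2.1 (add p):
                ○ open, literals {p=T}.
              branch 2.2.2.2 (add ~(r -> ~s)):
                ~(r -> ~s): α-rule — add r, ~~s.
                ○ open, literals {p=T, r=T, s=T}.
0 branches closed, 6 open.
An open branch gives a countermodel: q=F, t=T (unmentioned atoms arbitrary); under it the original formula is false.

Not valid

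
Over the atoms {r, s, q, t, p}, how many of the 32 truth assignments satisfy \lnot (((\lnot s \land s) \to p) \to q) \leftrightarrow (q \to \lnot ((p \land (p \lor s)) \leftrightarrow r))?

24

Initial set: {(\lnot (((\lnot s \land s) \to p) \to q) \leftrightarrow (q \to \lnot ((p \land (p \lor s)) \leftrightarrow r)))}.
(\lnot (((\lnot s \land s) \to p) \to q) \leftrightarrow (q \to \lnot ((p \land (p \lor s)) \leftrightarrow r))): β-rule — branch into \lnot (((\lnot s \land s) \to p) \to q), (q \to \lnot ((p \land (p \lor s)) \leftrightarrow r))  //  \lnot \lnot (((\lnot s \land s) \to p) \to q), \lnot (q \to \lnot ((p \land (p \lor s)) \leftrightarrow r)).
  branch 1 (add \lnot (((\lnot s \land s) \to p) \to q), (q \to \lnot ((p \land (p \lor s)) \leftrightarrow r))):
    \lnot (((\lnot s \land s) \to p) \to q): α-rule — add ((\lnot s \land s) \to p), \lnot q.
    (q \to \lnot ((p \land (p \lor s)) \leftrightarrow r)): β-rule — branch into \lnot q  //  \lnot ((p \land (p \lor s)) \leftrightarrow r).
      branch 1.1 (add \lnot q):
        ((\lnot s \land s) \to p): β-rule — branch into \lnot (\lnot s \land s)  //  p.
          branch 1.1.1 (add \lnot (\lnot s \land s)):
            \lnot (\lnot s \land s): β-rule — branch into \lnot \lnot s  //  \lnot s.
              branch 1.1.1.1 (add \lnot \lnot s):
                ○ open, literals {q=false, s=true}.
              branch 1.1.1.2 (add \lnot s):
                ○ open, literals {q=false, s=false}.
          branch 1.1.2 (add p):
            ○ open, literals {p=true, q=false}.
      branch 1.2 (add \lnot ((p \land (p \lor s)) \leftrightarrow r)):
        ((\lnot s \land s) \to p): β-rule — branch into \lnot (\lnot s \land s)  //  p.
          branch 1.2.1 (add \lnot (\lnot s \land s)):
            \lnot ((p \land (p \lor s)) \leftrightarrow r): β-rule — branch into (p \land (p \lor s)), \lnot r  //  \lnot (p \land (p \lor s)), r.
              branch 1.2.1.1 (add (p \land (p \lor s)), \lnot r):
                (p \land (p \lor s)): α-rule — add p, (p \lor s).
                \lnot (\lnot s \land s): β-rule — branch into \lnot \lnot s  //  \lnot s.
                  branch 1.2.1.1.1 (add \lnot \lnot s):
                    (p \lor s): β-rule — branch into p  //  s.
                      branch 1.2.1.1.1.1 (add p):
                        ○ open, literals {p=true, q=false, r=false, s=true}.
                      branch 1.2.1.1.1.2 (add s):
                        ○ open, literals {p=true, q=false, r=false, s=true}.
                  branch 1.2.1.1.2 (add \lnot s):
                    (p \lor s): β-rule — branch into p  //  s.
                      branch 1.2.1.1.2.1 (add p):
                        ○ open, literals {p=true, q=false, r=false, s=false}.
                      branch 1.2.1.1.2.2 (add s):
                        × closes — contains both s and \lnot s.
              branch 1.2.1.2 (add \lnot (p \land (p \lor s)), r):
                \lnot (\lnot s \land s): β-rule — branch into \lnot \lnot s  //  \lnot s.
                  branch 1.2.1.2.1 (add \lnot \lnot s):
                    \lnot (p \land (p \lor s)): β-rule — branch into \lnot p  //  \lnot (p \lor s).
                      branch 1.2.1.2.1.1 (add \lnot p):
                        ○ open, literals {p=false, q=false, r=true, s=true}.
                      branch 1.2.1.2.1.2 (add \lnot (p \lor s)):
                        \lnot (p \lor s): α-rule — add \lnot p, \lnot s.
                        × closes — contains both s and \lnot s.
                  branch 1.2.1.2.2 (add \lnot s):
                    \lnot (p \land (p \lor s)): β-rule — branch into \lnot p  //  \lnot (p \lor s).
                      branch 1.2.1.2.2.1 (add \lnot p):
                        ○ open, literals {p=false, q=false, r=true, s=false}.
                      branch 1.2.1.2.2.2 (add \lnot (p \lor s)):
                        \lnot (p \lor s): α-rule — add \lnot p, \lnot s.
                        ○ open, literals {p=false, q=false, r=true, s=false}.
          branch 1.2.2 (add p):
            \lnot ((p \land (p \lor s)) \leftrightarrow r): β-rule — branch into (p \land (p \lor s)), \lnot r  //  \lnot (p \land (p \lor s)), r.
              branch 1.2.2.1 (add (p \land (p \lor s)), \lnot r):
                (p \land (p \lor s)): α-rule — add p, (p \lor s).
                (p \lor s): β-rule — branch into p  //  s.
                  branch 1.2.2.1.1 (add p):
                    ○ open, literals {p=true, q=false, r=false}.
                  branch 1.2.2.1.2 (add s):
                    ○ open, literals {p=true, q=false, r=false, s=true}.
              branch 1.2.2.2 (add \lnot (p \land (p \lor s)), r):
                \lnot (p \land (p \lor s)): β-rule — branch into \lnot p  //  \lnot (p \lor s).
                  branch 1.2.2.2.1 (add \lnot p):
                    × closes — contains both p and \lnot p.
                  branch 1.2.2.2.2 (add \lnot (p \lor s)):
                    \lnot (p \lor s): α-rule — add \lnot p, \lnot s.
                    × closes — contains both p and \lnot p.
  branch 2 (add \lnot \lnot (((\lnot s \land s) \to p) \to q), \lnot (q \to \lnot ((p \land (p \lor s)) \leftrightarrow r))):
    \lnot (q \to \lnot ((p \land (p \lor s)) \leftrightarrow r)): α-rule — add q, \lnot \lnot ((p \land (p \lor s)) \leftrightarrow r).
    \lnot \lnot (((\lnot s \land s) \to p) \to q): β-rule — branch into \lnot ((\lnot s \land s) \to p)  //  q.
      branch 2.1 (add \lnot ((\lnot s \land s) \to p)):
        \lnot ((\lnot s \land s) \to p): α-rule — add (\lnot s \land s), \lnot p.
        (\lnot s \land s): α-rule — add \lnot s, s.
        × closes — contains both s and \lnot s.
      branch 2.2 (add q):
        \lnot \lnot ((p \land (p \lor s)) \leftrightarrow r): β-rule — branch into (p \land (p \lor s)), r  //  \lnot (p \land (p \lor s)), \lnot r.
          branch 2.2.1 (add (p \land (p \lor s)), r):
            (p \land (p \lor s)): α-rule — add p, (p \lor s).
            (p \lor s): β-rule — branch into p  //  s.
              branch 2.2.1.1 (add p):
                ○ open, literals {p=true, q=true, r=true}.
              branch 2.2.1.2 (add s):
                ○ open, literals {p=true, q=true, r=true, s=true}.
          branch 2.2.2 (add \lnot (p \land (p \lor s)), \lnot r):
            \lnot (p \land (p \lor s)): β-rule — branch into \lnot p  //  \lnot (p \lor s).
              branch 2.2.2.1 (add \lnot p):
                ○ open, literals {p=false, q=true, r=false}.
              branch 2.2.2.2 (add \lnot (p \lor s)):
                \lnot (p \lor s): α-rule — add \lnot p, \lnot s.
                ○ open, literals {p=false, q=true, r=false, s=false}.
5 branches closed, 15 open.
Each open branch fixes some atoms; the unmentioned ones are free. Counting distinct full assignments: branch {q=false, s=true} (r, t, p) contributes 8 new; branch {q=false, s=false} (r, t, p) contributes 8 new; branch {p=true, q=false} (r, s, t) contributes 0 new; branch {p=true, q=false, r=false, s=true} (t) contributes 0 new; branch {p=true, q=false, r=false, s=true} (t) contributes 0 new; branch {p=true, q=false, r=false, s=false} (t) contributes 0 new; branch {p=false, q=false, r=true, s=true} (t) contributes 0 new; branch {p=false, q=false, r=true, s=false} (t) contributes 0 new; branch {p=false, q=false, r=true, s=false} (t) contributes 0 new; branch {p=true, q=false, r=false} (s, t) contributes 0 new; branch {p=true, q=false, r=false, s=true} (t) contributes 0 new; branch {p=true, q=true, r=true} (s, t) contributes 4 new; branch {p=true, q=true, r=true, s=true} (t) contributes 0 new; branch {p=false, q=true, r=false} (s, t) contributes 4 new; branch {p=false, q=true, r=false, s=false} (t) contributes 0 new. Total: 24.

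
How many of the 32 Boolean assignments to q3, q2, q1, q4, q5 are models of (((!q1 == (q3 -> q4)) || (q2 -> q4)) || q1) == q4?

18

Initial set: {((((!q1 == (q3 -> q4)) || (q2 -> q4)) || q1) == q4)}.
((((!q1 == (q3 -> q4)) || (q2 -> q4)) || q1) == q4): β-rule — branch into (((!q1 == (q3 -> q4)) || (q2 -> q4)) || q1), q4  //  !(((!q1 == (q3 -> q4)) || (q2 -> q4)) || q1), !q4.
  branch 1 (add (((!q1 == (q3 -> q4)) || (q2 -> q4)) || q1), q4):
    (((!q1 == (q3 -> q4)) || (q2 -> q4)) || q1): β-rule — branch into ((!q1 == (q3 -> q4)) || (q2 -> q4))  //  q1.
      branch 1.1 (add ((!q1 == (q3 -> q4)) || (q2 -> q4))):
        ((!q1 == (q3 -> q4)) || (q2 -> q4)): β-rule — branch into (!q1 == (q3 -> q4))  //  (q2 -> q4).
          branch 1.1.1 (add (!q1 == (q3 -> q4))):
            (!q1 == (q3 -> q4)): β-rule — branch into !q1, (q3 -> q4)  //  !!q1, !(q3 -> q4).
              branch 1.1.1.1 (add !q1, (q3 -> q4)):
                (q3 -> q4): β-rule — branch into !q3  //  q4.
                  branch 1.1.1.1.1 (add !q3):
                    ○ open, literals {q1=false, q3=false, q4=true}.
                  branch 1.1.1.1.2 (add q4):
                    ○ open, literals {q1=false, q4=true}.
              branch 1.1.1.2 (add !!q1, !(q3 -> q4)):
                !(q3 -> q4): α-rule — add q3, !q4.
                × closes — contains both q4 and !q4.
          branch 1.1.2 (add (q2 -> q4)):
            (q2 -> q4): β-rule — branch into !q2  //  q4.
              branch 1.1.2.1 (add !q2):
                ○ open, literals {q2=false, q4=true}.
              branch 1.1.2.2 (add q4):
                ○ open, literals {q4=true}.
      branch 1.2 (add q1):
        ○ open, literals {q1=true, q4=true}.
  branch 2 (add !(((!q1 == (q3 -> q4)) || (q2 -> q4)) || q1), !q4):
    !(((!q1 == (q3 -> q4)) || (q2 -> q4)) || q1): α-rule — add !((!q1 == (q3 -> q4)) || (q2 -> q4)), !q1.
    !((!q1 == (q3 -> q4)) || (q2 -> q4)): α-rule — add !(!q1 == (q3 -> q4)), !(q2 -> q4).
    !(q2 -> q4): α-rule — add q2, !q4.
    !(!q1 == (q3 -> q4)): β-rule — branch into !q1, !(q3 -> q4)  //  !!q1, (q3 -> q4).
      branch 2.1 (add !q1, !(q3 -> q4)):
        !(q3 -> q4): α-rule — add q3, !q4.
        ○ open, literals {q1=false, q2=true, q3=true, q4=false}.
      branch 2.2 (add !!q1, (q3 -> q4)):
        × closes — contains both q1 and !q1.
2 branches closed, 6 open.
Each open branch fixes some atoms; the unmentioned ones are free. Counting distinct full assignments: branch {q1=false, q3=false, q4=true} (q2, q5) contributes 4 new; branch {q1=false, q4=true} (q3, q2, q5) contributes 4 new; branch {q2=false, q4=true} (q3, q1, q5) contributes 4 new; branch {q4=true} (q3, q2, q1, q5) contributes 4 new; branch {q1=true, q4=true} (q3, q2, q5) contributes 0 new; branch {q1=false, q2=true, q3=true, q4=false} (q5) contributes 2 new. Total: 18.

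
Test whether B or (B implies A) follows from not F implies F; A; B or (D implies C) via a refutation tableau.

Initial set: {(not F implies F); A; (B or (D implies C)); not (B or (B implies A))}.
not (B or (B implies A)): α-rule — add not B, not (B implies A).
not (B implies A): α-rule — add B, not A.
× closes — contains both B and not B.
All 1 branch closes.
Every branch closed, so the premises entail the conclusion.

Yes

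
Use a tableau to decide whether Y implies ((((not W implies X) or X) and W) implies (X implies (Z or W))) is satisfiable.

Initial set: {(Y implies ((((not W implies X) or X) and W) implies (X implies (Z or W))))}.
(Y implies ((((not W implies X) or X) and W) implies (X implies (Z or W)))): β-rule — branch into not Y  //  ((((not W implies X) or X) and W) implies (X implies (Z or W))).
  branch 1 (add not Y):
    ○ open, literals {Y=F}.
  branch 2 (add ((((not W implies X) or X) and W) implies (X implies (Z or W)))):
    ((((not W implies X) or X) and W) implies (X implies (Z or W))): β-rule — branch into not (((not W implies X) or X) and W)  //  (X implies (Z or W)).
      branch 2.1 (add not (((not W implies X) or X) and W)):
        not (((not W implies X) or X) and W): β-rule — branch into not ((not W implies X) or X)  //  not W.
          branch 2.1.1 (add not ((not W implies X) or X)):
            not ((not W implies X) or X): α-rule — add not (not W implies X), not X.
            not (not W implies X): α-rule — add not W, not X.
            ○ open, literals {W=F, X=F}.
          branch 2.1.2 (add not W):
            ○ open, literals {W=F}.
      branch 2.2 (add (X implies (Z or W))):
        (X implies (Z or W)): β-rule — branch into not X  //  (Z or W).
          branch 2.2.1 (add not X):
            ○ open, literals {X=F}.
          branch 2.2.2 (add (Z or W)):
            (Z or W): β-rule — branch into Z  //  W.
              branch 2.2.2.1 (add Z):
                ○ open, literals {Z=T}.
              branch 2.2.2.2 (add W):
                ○ open, literals {W=T}.
0 branches closed, 6 open.
An open branch gives a satisfying assignment: Y=F.

Satisfiable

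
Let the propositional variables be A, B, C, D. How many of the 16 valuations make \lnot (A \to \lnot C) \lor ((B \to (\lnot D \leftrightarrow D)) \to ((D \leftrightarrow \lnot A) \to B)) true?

Initial set: {(\lnot (A \to \lnot C) \lor ((B \to (\lnot D \leftrightarrow D)) \to ((D \leftrightarrow \lnot A) \to B)))}.
(\lnot (A \to \lnot C) \lor ((B \to (\lnot D \leftrightarrow D)) \to ((D \leftrightarrow \lnot A) \to B))): β-rule — branch into \lnot (A \to \lnot C)  //  ((B \to (\lnot D \leftrightarrow D)) \to ((D \leftrightarrow \lnot A) \to B)).
  branch 1 (add \lnot (A \to \lnot C)):
    \lnot (A \to \lnot C): α-rule — add A, \lnot \lnot C.
    ○ open, literals {A=1, C=1}.
  branch 2 (add ((B \to (\lnot D \leftrightarrow D)) \to ((D \leftrightarrow \lnot A) \to B))):
    ((B \to (\lnot D \leftrightarrow D)) \to ((D \leftrightarrow \lnot A) \to B)): β-rule — branch into \lnot (B \to (\lnot D \leftrightarrow D))  //  ((D \leftrightarrow \lnot A) \to B).
      branch 2.1 (add \lnot (B \to (\lnot D \leftrightarrow D))):
        \lnot (B \to (\lnot D \leftrightarrow D)): α-rule — add B, \lnot (\lnot D \leftrightarrow D).
        \lnot (\lnot D \leftrightarrow D): β-rule — branch into \lnot D, \lnot D  //  \lnot \lnot D, D.
          branch 2.1.1 (add \lnot D, \lnot D):
            ○ open, literals {B=1, D=0}.
          branch 2.1.2 (add \lnot \lnot D, D):
            ○ open, literals {B=1, D=1}.
      branch 2.2 (add ((D \leftrightarrow \lnot A) \to B)):
        ((D \leftrightarrow \lnot A) \to B): β-rule — branch into \lnot (D \leftrightarrow \lnot A)  //  B.
          branch 2.2.1 (add \lnot (D \leftrightarrow \lnot A)):
            \lnot (D \leftrightarrow \lnot A): β-rule — branch into D, \lnot \lnot A  //  \lnot D, \lnot A.
              branch 2.2.1.1 (add D, \lnot \lnot A):
                ○ open, literals {A=1, D=1}.
              branch 2.2.1.2 (add \lnot D, \lnot A):
                ○ open, literals {A=0, D=0}.
          branch 2.2.2 (add B):
            ○ open, literals {B=1}.
0 branches closed, 6 open.
Each open branch fixes some atoms; the unmentioned ones are free. Counting distinct full assignments: branch {A=1, C=1} (B, D) contributes 4 new; branch {B=1, D=0} (A, C) contributes 3 new; branch {B=1, D=1} (A, C) contributes 3 new; branch {A=1, D=1} (B, C) contributes 1 new; branch {A=0, D=0} (B, C) contributes 2 new; branch {B=1} (A, C, D) contributes 0 new. Total: 13.

13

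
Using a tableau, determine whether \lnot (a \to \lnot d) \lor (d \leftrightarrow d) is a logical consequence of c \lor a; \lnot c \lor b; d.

Initial set: {(c \lor a); (\lnot c \lor b); d; \lnot (\lnot (a \to \lnot d) \lor (d \leftrightarrow d))}.
\lnot (\lnot (a \to \lnot d) \lor (d \leftrightarrow d)): α-rule — add \lnot \lnot (a \to \lnot d), \lnot (d \leftrightarrow d).
(c \lor a): β-rule — branch into c  //  a.
  branch 1 (add c):
    (\lnot c \lor b): β-rule — branch into \lnot c  //  b.
      branch 1.1 (add \lnot c):
        × closes — contains both c and \lnot c.
      branch 1.2 (add b):
        \lnot \lnot (a \to \lnot d): β-rule — branch into \lnot a  //  \lnot d.
          branch 1.2.1 (add \lnot a):
            \lnot (d \leftrightarrow d): β-rule — branch into d, \lnot d  //  \lnot d, d.
              branch 1.2.1.1 (add d, \lnot d):
                × closes — contains both d and \lnot d.
              branch 1.2.1.2 (add \lnot d, d):
                × closes — contains both d and \lnot d.
          branch 1.2.2 (add \lnot d):
            × closes — contains both d and \lnot d.
  branch 2 (add a):
    (\lnot c \lor b): β-rule — branch into \lnot c  //  b.
      branch 2.1 (add \lnot c):
        \lnot \lnot (a \to \lnot d): β-rule — branch into \lnot a  //  \lnot d.
          branch 2.1.1 (add \lnot a):
            × closes — contains both a and \lnot a.
          branch 2.1.2 (add \lnot d):
            × closes — contains both d and \lnot d.
      branch 2.2 (add b):
        \lnot \lnot (a \to \lnot d): β-rule — branch into \lnot a  //  \lnot d.
          branch 2.2.1 (add \lnot a):
            × closes — contains both a and \lnot a.
          branch 2.2.2 (add \lnot d):
            × closes — contains both d and \lnot d.
All 8 branches close.
Every branch closed, so the premises entail the conclusion.

Yes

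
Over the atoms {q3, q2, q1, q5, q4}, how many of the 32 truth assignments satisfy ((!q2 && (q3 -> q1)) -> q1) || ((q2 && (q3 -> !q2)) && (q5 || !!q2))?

Initial set: {T (((!q2 && (q3 -> q1)) -> q1) || ((q2 && (q3 -> !q2)) && (q5 || !!q2)))}.
T (((!q2 && (q3 -> q1)) -> q1) || ((q2 && (q3 -> !q2)) && (q5 || !!q2))): β-rule — branch into T ((!q2 && (q3 -> q1)) -> q1)  //  T ((q2 && (q3 -> !q2)) && (q5 || !!q2)).
  branch 1 (add T ((!q2 && (q3 -> q1)) -> q1)):
    T ((!q2 && (q3 -> q1)) -> q1): β-rule — branch into F (!q2 && (q3 -> q1))  //  T q1.
      branch 1.1 (add F (!q2 && (q3 -> q1))):
        F (!q2 && (q3 -> q1)): β-rule — branch into F !q2  //  F (q3 -> q1).
          branch 1.1.1 (add F !q2):
            ○ open, literals {q2=1}.
          branch 1.1.2 (add F (q3 -> q1)):
            F (q3 -> q1): α-rule — add T q3, F q1.
            ○ open, literals {q1=0, q3=1}.
      branch 1.2 (add T q1):
        ○ open, literals {q1=1}.
  branch 2 (add T ((q2 && (q3 -> !q2)) && (q5 || !!q2))):
    T ((q2 && (q3 -> !q2)) && (q5 || !!q2)): α-rule — add T (q2 && (q3 -> !q2)), T (q5 || !!q2).
    T (q2 && (q3 -> !q2)): α-rule — add T q2, T (q3 -> !q2).
    T (q5 || !!q2): β-rule — branch into T q5  //  T !!q2.
      branch 2.1 (add T q5):
        T (q3 -> !q2): β-rule — branch into F q3  //  T !q2.
          branch 2.1.1 (add F q3):
            ○ open, literals {q2=1, q3=0, q5=1}.
          branch 2.1.2 (add T !q2):
            × closes — contains both q2 and !q2.
      branch 2.2 (add T !!q2):
        T !!q2: drop double negation, giving T q2.
        T (q3 -> !q2): β-rule — branch into F q3  //  T !q2.
          branch 2.2.1 (add F q3):
            ○ open, literals {q2=1, q3=0}.
          branch 2.2.2 (add T !q2):
            × closes — contains both q2 and !q2.
2 branches closed, 5 open.
Each open branch fixes some atoms; the unmentioned ones are free. Counting distinct full assignments: branch {q2=1} (q3, q1, q5, q4) contributes 16 new; branch {q1=0, q3=1} (q2, q5, q4) contributes 4 new; branch {q1=1} (q3, q2, q5, q4) contributes 8 new; branch {q2=1, q3=0, q5=1} (q1, q4) contributes 0 new; branch {q2=1, q3=0} (q1, q5, q4) contributes 0 new. Total: 28.

28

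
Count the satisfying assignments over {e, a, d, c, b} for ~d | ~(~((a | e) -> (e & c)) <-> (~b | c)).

26

Initial set: {T (~d | ~(~((a | e) -> (e & c)) <-> (~b | c)))}.
T (~d | ~(~((a | e) -> (e & c)) <-> (~b | c))): β-rule — branch into T ~d  //  T ~(~((a | e) -> (e & c)) <-> (~b | c)).
  branch 1 (add T ~d):
    ○ open, literals {d=F}.
  branch 2 (add T ~(~((a | e) -> (e & c)) <-> (~b | c))):
    T ~(~((a | e) -> (e & c)) <-> (~b | c)): β-rule — branch into T ~((a | e) -> (e & c)), F (~b | c)  //  F ~((a | e) -> (e & c)), T (~b | c).
      branch 2.1 (add T ~((a | e) -> (e & c)), F (~b | c)):
        T ~((a | e) -> (e & c)): α-rule — add T (a | e), F (e & c).
        F (~b | c): α-rule — add F ~b, F c.
        T (a | e): β-rule — branch into T a  //  T e.
          branch 2.1.1 (add T a):
            F (e & c): β-rule — branch into F e  //  F c.
              branch 2.1.1.1 (add F e):
                ○ open, literals {a=T, b=T, c=F, e=F}.
              branch 2.1.1.2 (add F c):
                ○ open, literals {a=T, b=T, c=F}.
          branch 2.1.2 (add T e):
            F (e & c): β-rule — branch into F e  //  F c.
              branch 2.1.2.1 (add F e):
                × closes — contains both e and ~e.
              branch 2.1.2.2 (add F c):
                ○ open, literals {b=T, c=F, e=T}.
      branch 2.2 (add F ~((a | e) -> (e & c)), T (~b | c)):
        F ~((a | e) -> (e & c)): β-rule — branch into F (a | e)  //  T (e & c).
          branch 2.2.1 (add F (a | e)):
            F (a | e): α-rule — add F a, F e.
            T (~b | c): β-rule — branch into T ~b  //  T c.
              branch 2.2.1.1 (add T ~b):
                ○ open, literals {a=F, b=F, e=F}.
              branch 2.2.1.2 (add T c):
                ○ open, literals {a=F, c=T, e=F}.
          branch 2.2.2 (add T (e & c)):
            T (e & c): α-rule — add T e, T c.
            T (~b | c): β-rule — branch into T ~b  //  T c.
              branch 2.2.2.1 (add T ~b):
                ○ open, literals {b=F, c=T, e=T}.
              branch 2.2.2.2 (add T c):
                ○ open, literals {c=T, e=T}.
1 branch closed, 8 open.
Each open branch fixes some atoms; the unmentioned ones are free. Counting distinct full assignments: branch {d=F} (e, a, c, b) contributes 16 new; branch {a=T, b=T, c=F, e=F} (d) contributes 1 new; branch {a=T, b=T, c=F} (e, d) contributes 1 new; branch {b=T, c=F, e=T} (a, d) contributes 1 new; branch {a=F, b=F, e=F} (d, c) contributes 2 new; branch {a=F, c=T, e=F} (d, b) contributes 1 new; branch {b=F, c=T, e=T} (a, d) contributes 2 new; branch {c=T, e=T} (a, d, b) contributes 2 new. Total: 26.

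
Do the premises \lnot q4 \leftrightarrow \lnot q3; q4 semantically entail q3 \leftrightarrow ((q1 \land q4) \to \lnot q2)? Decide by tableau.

No

Initial set: {T (\lnot q4 \leftrightarrow \lnot q3); T q4; F (q3 \leftrightarrow ((q1 \land q4) \to \lnot q2))}.
T (\lnot q4 \leftrightarrow \lnot q3): β-rule — branch into T \lnot q4, T \lnot q3  //  F \lnot q4, F \lnot q3.
  branch 1 (add T \lnot q4, T \lnot q3):
    × closes — contains both q4 and \lnot q4.
  branch 2 (add F \lnot q4, F \lnot q3):
    F (q3 \leftrightarrow ((q1 \land q4) \to \lnot q2)): β-rule — branch into T q3, F ((q1 \land q4) \to \lnot q2)  //  F q3, T ((q1 \land q4) \to \lnot q2).
      branch 2.1 (add T q3, F ((q1 \land q4) \to \lnot q2)):
        F ((q1 \land q4) \to \lnot q2): α-rule — add T (q1 \land q4), F \lnot q2.
        T (q1 \land q4): α-rule — add T q1, T q4.
        ○ open, literals {q1=T, q2=T, q3=T, q4=T}.
      branch 2.2 (add F q3, T ((q1 \land q4) \to \lnot q2)):
        × closes — contains both q3 and \lnot q3.
2 branches closed, 1 open.
An open branch gives a countermodel: q1=T, q2=T, q3=T, q4=T (unmentioned atoms arbitrary); the premises hold there but the conclusion fails.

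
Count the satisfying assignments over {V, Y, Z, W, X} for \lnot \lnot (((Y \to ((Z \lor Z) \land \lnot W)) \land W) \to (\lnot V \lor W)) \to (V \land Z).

8

Initial set: {T (\lnot \lnot (((Y \to ((Z \lor Z) \land \lnot W)) \land W) \to (\lnot V \lor W)) \to (V \land Z))}.
T (\lnot \lnot (((Y \to ((Z \lor Z) \land \lnot W)) \land W) \to (\lnot V \lor W)) \to (V \land Z)): β-rule — branch into F \lnot \lnot (((Y \to ((Z \lor Z) \land \lnot W)) \land W) \to (\lnot V \lor W))  //  T (V \land Z).
  branch 1 (add F \lnot \lnot (((Y \to ((Z \lor Z) \land \lnot W)) \land W) \to (\lnot V \lor W))):
    F \lnot \lnot (((Y \to ((Z \lor Z) \land \lnot W)) \land W) \to (\lnot V \lor W)): drop double negation, giving F (((Y \to ((Z \lor Z) \land \lnot W)) \land W) \to (\lnot V \lor W)).
    F (((Y \to ((Z \lor Z) \land \lnot W)) \land W) \to (\lnot V \lor W)): α-rule — add T ((Y \to ((Z \lor Z) \land \lnot W)) \land W), F (\lnot V \lor W).
    T ((Y \to ((Z \lor Z) \land \lnot W)) \land W): α-rule — add T (Y \to ((Z \lor Z) \land \lnot W)), T W.
    F (\lnot V \lor W): α-rule — add F \lnot V, F W.
    × closes — contains both W and \lnot W.
  branch 2 (add T (V \land Z)):
    T (V \land Z): α-rule — add T V, T Z.
    ○ open, literals {V=1, Z=1}.
1 branch closed, 1 open.
Each open branch fixes some atoms; the unmentioned ones are free. Counting distinct full assignments: branch {V=1, Z=1} (Y, W, X) contributes 8 new. Total: 8.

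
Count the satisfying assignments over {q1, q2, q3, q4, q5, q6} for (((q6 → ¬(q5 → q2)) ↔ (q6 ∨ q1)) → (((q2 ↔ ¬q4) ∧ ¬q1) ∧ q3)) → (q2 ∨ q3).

56

Initial set: {((((q6 → ¬(q5 → q2)) ↔ (q6 ∨ q1)) → (((q2 ↔ ¬q4) ∧ ¬q1) ∧ q3)) → (q2 ∨ q3))}.
((((q6 → ¬(q5 → q2)) ↔ (q6 ∨ q1)) → (((q2 ↔ ¬q4) ∧ ¬q1) ∧ q3)) → (q2 ∨ q3)): β-rule — branch into ¬(((q6 → ¬(q5 → q2)) ↔ (q6 ∨ q1)) → (((q2 ↔ ¬q4) ∧ ¬q1) ∧ q3))  //  (q2 ∨ q3).
  branch 1 (add ¬(((q6 → ¬(q5 → q2)) ↔ (q6 ∨ q1)) → (((q2 ↔ ¬q4) ∧ ¬q1) ∧ q3))):
    ¬(((q6 → ¬(q5 → q2)) ↔ (q6 ∨ q1)) → (((q2 ↔ ¬q4) ∧ ¬q1) ∧ q3)): α-rule — add ((q6 → ¬(q5 → q2)) ↔ (q6 ∨ q1)), ¬(((q2 ↔ ¬q4) ∧ ¬q1) ∧ q3).
    ((q6 → ¬(q5 → q2)) ↔ (q6 ∨ q1)): β-rule — branch into (q6 → ¬(q5 → q2)), (q6 ∨ q1)  //  ¬(q6 → ¬(q5 → q2)), ¬(q6 ∨ q1).
      branch 1.1 (add (q6 → ¬(q5 → q2)), (q6 ∨ q1)):
        ¬(((q2 ↔ ¬q4) ∧ ¬q1) ∧ q3): β-rule — branch into ¬((q2 ↔ ¬q4) ∧ ¬q1)  //  ¬q3.
          branch 1.1.1 (add ¬((q2 ↔ ¬q4) ∧ ¬q1)):
            (q6 → ¬(q5 → q2)): β-rule — branch into ¬q6  //  ¬(q5 → q2).
              branch 1.1.1.1 (add ¬q6):
                (q6 ∨ q1): β-rule — branch into q6  //  q1.
                  branch 1.1.1.1.1 (add q6):
                    × closes — contains both q6 and ¬q6.
                  branch 1.1.1.1.2 (add q1):
                    ¬((q2 ↔ ¬q4) ∧ ¬q1): β-rule — branch into ¬(q2 ↔ ¬q4)  //  ¬¬q1.
                      branch 1.1.1.1.2.1 (add ¬(q2 ↔ ¬q4)):
                        ¬(q2 ↔ ¬q4): β-rule — branch into q2, ¬¬q4  //  ¬q2, ¬q4.
                          branch 1.1.1.1.2.1.1 (add q2, ¬¬q4):
                            ○ open, literals {q1=T, q2=T, q4=T, q6=F}.
                          branch 1.1.1.1.2.1.2 (add ¬q2, ¬q4):
                            ○ open, literals {q1=T, q2=F, q4=F, q6=F}.
                      branch 1.1.1.1.2.2 (add ¬¬q1):
                        ○ open, literals {q1=T, q6=F}.
              branch 1.1.1.2 (add ¬(q5 → q2)):
                ¬(q5 → q2): α-rule — add q5, ¬q2.
                (q6 ∨ q1): β-rule — branch into q6  //  q1.
                  branch 1.1.1.2.1 (add q6):
                    ¬((q2 ↔ ¬q4) ∧ ¬q1): β-rule — branch into ¬(q2 ↔ ¬q4)  //  ¬¬q1.
                      branch 1.1.1.2.1.1 (add ¬(q2 ↔ ¬q4)):
                        ¬(q2 ↔ ¬q4): β-rule — branch into q2, ¬¬q4  //  ¬q2, ¬q4.
                          branch 1.1.1.2.1.1.1 (add q2, ¬¬q4):
                            × closes — contains both q2 and ¬q2.
                          branch 1.1.1.2.1.1.2 (add ¬q2, ¬q4):
                            ○ open, literals {q2=F, q4=F, q5=T, q6=T}.
                      branch 1.1.1.2.1.2 (add ¬¬q1):
                        ○ open, literals {q1=T, q2=F, q5=T, q6=T}.
                  branch 1.1.1.2.2 (add q1):
                    ¬((q2 ↔ ¬q4) ∧ ¬q1): β-rule — branch into ¬(q2 ↔ ¬q4)  //  ¬¬q1.
                      branch 1.1.1.2.2.1 (add ¬(q2 ↔ ¬q4)):
                        ¬(q2 ↔ ¬q4): β-rule — branch into q2, ¬¬q4  //  ¬q2, ¬q4.
                          branch 1.1.1.2.2.1.1 (add q2, ¬¬q4):
                            × closes — contains both q2 and ¬q2.
                          branch 1.1.1.2.2.1.2 (add ¬q2, ¬q4):
                            ○ open, literals {q1=T, q2=F, q4=F, q5=T}.
                      branch 1.1.1.2.2.2 (add ¬¬q1):
                        ○ open, literals {q1=T, q2=F, q5=T}.
          branch 1.1.2 (add ¬q3):
            (q6 → ¬(q5 → q2)): β-rule — branch into ¬q6  //  ¬(q5 → q2).
              branch 1.1.2.1 (add ¬q6):
                (q6 ∨ q1): β-rule — branch into q6  //  q1.
                  branch 1.1.2.1.1 (add q6):
                    × closes — contains both q6 and ¬q6.
                  branch 1.1.2.1.2 (add q1):
                    ○ open, literals {q1=T, q3=F, q6=F}.
              branch 1.1.2.2 (add ¬(q5 → q2)):
                ¬(q5 → q2): α-rule — add q5, ¬q2.
                (q6 ∨ q1): β-rule — branch into q6  //  q1.
                  branch 1.1.2.2.1 (add q6):
                    ○ open, literals {q2=F, q3=F, q5=T, q6=T}.
                  branch 1.1.2.2.2 (add q1):
                    ○ open, literals {q1=T, q2=F, q3=F, q5=T}.
      branch 1.2 (add ¬(q6 → ¬(q5 → q2)), ¬(q6 ∨ q1)):
        ¬(q6 → ¬(q5 → q2)): α-rule — add q6, ¬¬(q5 → q2).
        ¬(q6 ∨ q1): α-rule — add ¬q6, ¬q1.
        × closes — contains both q6 and ¬q6.
  branch 2 (add (q2 ∨ q3)):
    (q2 ∨ q3): β-rule — branch into q2  //  q3.
      branch 2.1 (add q2):
        ○ open, literals {q2=T}.
      branch 2.2 (add q3):
        ○ open, literals {q3=T}.
5 branches closed, 12 open.
Each open branch fixes some atoms; the unmentioned ones are free. Counting distinct full assignments: branch {q1=T, q2=T, q4=T, q6=F} (q3, q5) contributes 4 new; branch {q1=T, q2=F, q4=F, q6=F} (q3, q5) contributes 4 new; branch {q1=T, q6=F} (q2, q3, q4, q5) contributes 8 new; branch {q2=F, q4=F, q5=T, q6=T} (q1, q3) contributes 4 new; branch {q1=T, q2=F, q5=T, q6=T} (q3, q4) contributes 2 new; branch {q1=T, q2=F, q4=F, q5=T} (q3, q6) contributes 0 new; branch {q1=T, q2=F, q5=T} (q3, q4, q6) contributes 0 new; branch {q1=T, q3=F, q6=F} (q2, q4, q5) contributes 0 new; branch {q2=F, q3=F, q5=T, q6=T} (q1, q4) contributes 1 new; branch {q1=T, q2=F, q3=F, q5=T} (q4, q6) contributes 0 new; branch {q2=T} (q1, q3, q4, q5, q6) contributes 24 new; branch {q3=T} (q1, q2, q4, q5, q6) contributes 9 new. Total: 56.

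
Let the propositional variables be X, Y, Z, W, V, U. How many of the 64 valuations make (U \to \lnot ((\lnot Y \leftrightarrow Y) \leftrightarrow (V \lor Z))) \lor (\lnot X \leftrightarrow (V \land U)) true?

60

Initial set: {((U \to \lnot ((\lnot Y \leftrightarrow Y) \leftrightarrow (V \lor Z))) \lor (\lnot X \leftrightarrow (V \land U)))}.
((U \to \lnot ((\lnot Y \leftrightarrow Y) \leftrightarrow (V \lor Z))) \lor (\lnot X \leftrightarrow (V \land U))): β-rule — branch into (U \to \lnot ((\lnot Y \leftrightarrow Y) \leftrightarrow (V \lor Z)))  //  (\lnot X \leftrightarrow (V \land U)).
  branch 1 (add (U \to \lnot ((\lnot Y \leftrightarrow Y) \leftrightarrow (V \lor Z)))):
    (U \to \lnot ((\lnot Y \leftrightarrow Y) \leftrightarrow (V \lor Z))): β-rule — branch into \lnot U  //  \lnot ((\lnot Y \leftrightarrow Y) \leftrightarrow (V \lor Z)).
      branch 1.1 (add \lnot U):
        ○ open, literals {U=F}.
      branch 1.2 (add \lnot ((\lnot Y \leftrightarrow Y) \leftrightarrow (V \lor Z))):
        \lnot ((\lnot Y \leftrightarrow Y) \leftrightarrow (V \lor Z)): β-rule — branch into (\lnot Y \leftrightarrow Y), \lnot (V \lor Z)  //  \lnot (\lnot Y \leftrightarrow Y), (V \lor Z).
          branch 1.2.1 (add (\lnot Y \leftrightarrow Y), \lnot (V \lor Z)):
            \lnot (V \lor Z): α-rule — add \lnot V, \lnot Z.
            (\lnot Y \leftrightarrow Y): β-rule — branch into \lnot Y, Y  //  \lnot \lnot Y, \lnot Y.
              branch 1.2.1.1 (add \lnot Y, Y):
                × closes — contains both Y and \lnot Y.
              branch 1.2.1.2 (add \lnot \lnot Y, \lnot Y):
                × closes — contains both Y and \lnot Y.
          branch 1.2.2 (add \lnot (\lnot Y \leftrightarrow Y), (V \lor Z)):
            \lnot (\lnot Y \leftrightarrow Y): β-rule — branch into \lnot Y, \lnot Y  //  \lnot \lnot Y, Y.
              branch 1.2.2.1 (add \lnot Y, \lnot Y):
                (V \lor Z): β-rule — branch into V  //  Z.
                  branch 1.2.2.1.1 (add V):
                    ○ open, literals {V=T, Y=F}.
                  branch 1.2.2.1.2 (add Z):
                    ○ open, literals {Y=F, Z=T}.
              branch 1.2.2.2 (add \lnot \lnot Y, Y):
                (V \lor Z): β-rule — branch into V  //  Z.
                  branch 1.2.2.2.1 (add V):
                    ○ open, literals {V=T, Y=T}.
                  branch 1.2.2.2.2 (add Z):
                    ○ open, literals {Y=T, Z=T}.
  branch 2 (add (\lnot X \leftrightarrow (V \land U))):
    (\lnot X \leftrightarrow (V \land U)): β-rule — branch into \lnot X, (V \land U)  //  \lnot \lnot X, \lnot (V \land U).
      branch 2.1 (add \lnot X, (V \land U)):
        (V \land U): α-rule — add V, U.
        ○ open, literals {U=T, V=T, X=F}.
      branch 2.2 (add \lnot \lnot X, \lnot (V \land U)):
        \lnot (V \land U): β-rule — branch into \lnot V  //  \lnot U.
          branch 2.2.1 (add \lnot V):
            ○ open, literals {V=F, X=T}.
          branch 2.2.2 (add \lnot U):
            ○ open, literals {U=F, X=T}.
2 branches closed, 8 open.
Each open branch fixes some atoms; the unmentioned ones are free. Counting distinct full assignments: branch {U=F} (X, Y, Z, W, V) contributes 32 new; branch {V=T, Y=F} (X, Z, W, U) contributes 8 new; branch {Y=F, Z=T} (X, W, V, U) contributes 4 new; branch {V=T, Y=T} (X, Z, W, U) contributes 8 new; branch {Y=T, Z=T} (X, W, V, U) contributes 4 new; branch {U=T, V=T, X=F} (Y, Z, W) contributes 0 new; branch {V=F, X=T} (Y, Z, W, U) contributes 4 new; branch {U=F, X=T} (Y, Z, W, V) contributes 0 new. Total: 60.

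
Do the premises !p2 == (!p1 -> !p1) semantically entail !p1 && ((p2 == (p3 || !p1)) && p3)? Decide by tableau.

Initial set: {(!p2 == (!p1 -> !p1)); !(!p1 && ((p2 == (p3 || !p1)) && p3))}.
(!p2 == (!p1 -> !p1)): β-rule — branch into !p2, (!p1 -> !p1)  //  !!p2, !(!p1 -> !p1).
  branch 1 (add !p2, (!p1 -> !p1)):
    !(!p1 && ((p2 == (p3 || !p1)) && p3)): β-rule — branch into !!p1  //  !((p2 == (p3 || !p1)) && p3).
      branch 1.1 (add !!p1):
        (!p1 -> !p1): β-rule — branch into !!p1  //  !p1.
          branch 1.1.1 (add !!p1):
            ○ open, literals {p1=1, p2=0}.
          branch 1.1.2 (add !p1):
            × closes — contains both p1 and !p1.
      branch 1.2 (add !((p2 == (p3 || !p1)) && p3)):
        (!p1 -> !p1): β-rule — branch into !!p1  //  !p1.
          branch 1.2.1 (add !!p1):
            !((p2 == (p3 || !p1)) && p3): β-rule — branch into !(p2 == (p3 || !p1))  //  !p3.
              branch 1.2.1.1 (add !(p2 == (p3 || !p1))):
                !(p2 == (p3 || !p1)): β-rule — branch into p2, !(p3 || !p1)  //  !p2, (p3 || !p1).
                  branch 1.2.1.1.1 (add p2, !(p3 || !p1)):
                    × closes — contains both p2 and !p2.
                  branch 1.2.1.1.2 (add !p2, (p3 || !p1)):
                    (p3 || !p1): β-rule — branch into p3  //  !p1.
                      branch 1.2.1.1.2.1 (add p3):
                        ○ open, literals {p1=1, p2=0, p3=1}.
                      branch 1.2.1.1.2.2 (add !p1):
                        × closes — contains both p1 and !p1.
              branch 1.2.1.2 (add !p3):
                ○ open, literals {p1=1, p2=0, p3=0}.
          branch 1.2.2 (add !p1):
            !((p2 == (p3 || !p1)) && p3): β-rule — branch into !(p2 == (p3 || !p1))  //  !p3.
              branch 1.2.2.1 (add !(p2 == (p3 || !p1))):
                !(p2 == (p3 || !p1)): β-rule — branch into p2, !(p3 || !p1)  //  !p2, (p3 || !p1).
                  branch 1.2.2.1.1 (add p2, !(p3 || !p1)):
                    × closes — contains both p2 and !p2.
                  branch 1.2.2.1.2 (add !p2, (p3 || !p1)):
                    (p3 || !p1): β-rule — branch into p3  //  !p1.
                      branch 1.2.2.1.2.1 (add p3):
                        ○ open, literals {p1=0, p2=0, p3=1}.
                      branch 1.2.2.1.2.2 (add !p1):
                        ○ open, literals {p1=0, p2=0}.
              branch 1.2.2.2 (add !p3):
                ○ open, literals {p1=0, p2=0, p3=0}.
  branch 2 (add !!p2, !(!p1 -> !p1)):
    !(!p1 -> !p1): α-rule — add !p1, !!p1.
    × closes — contains both p1 and !p1.
5 branches closed, 6 open.
An open branch gives a countermodel: p1=1, p2=0 (unmentioned atoms arbitrary); the premises hold there but the conclusion fails.

No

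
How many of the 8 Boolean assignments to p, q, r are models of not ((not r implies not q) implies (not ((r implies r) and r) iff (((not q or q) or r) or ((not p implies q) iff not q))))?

Initial set: {not ((not r implies not q) implies (not ((r implies r) and r) iff (((not q or q) or r) or ((not p implies q) iff not q))))}.
not ((not r implies not q) implies (not ((r implies r) and r) iff (((not q or q) or r) or ((not p implies q) iff not q)))): α-rule — add (not r implies not q), not (not ((r implies r) and r) iff (((not q or q) or r) or ((not p implies q) iff not q))).
(not r implies not q): β-rule — branch into not not r  //  not q.
  branch 1 (add not not r):
    not (not ((r implies r) and r) iff (((not q or q) or r) or ((not p implies q) iff not q))): β-rule — branch into not ((r implies r) and r), not (((not q or q) or r) or ((not p implies q) iff not q))  //  not not ((r implies r) and r), (((not q or q) or r) or ((not p implies q) iff not q)).
      branch 1.1 (add not ((r implies r) and r), not (((not q or q) or r) or ((not p implies q) iff not q))):
        not (((not q or q) or r) or ((not p implies q) iff not q)): α-rule — add not ((not q or q) or r), not ((not p implies q) iff not q).
        not ((not q or q) or r): α-rule — add not (not q or q), not r.
        × closes — contains both r and not r.
      branch 1.2 (add not not ((r implies r) and r), (((not q or q) or r) or ((not p implies q) iff not q))):
        not not ((r implies r) and r): α-rule — add (r implies r), r.
        (((not q or q) or r) or ((not p implies q) iff not q)): β-rule — branch into ((not q or q) or r)  //  ((not p implies q) iff not q).
          branch 1.2.1 (add ((not q or q) or r)):
            (r implies r): β-rule — branch into not r  //  r.
              branch 1.2.1.1 (add not r):
                × closes — contains both r and not r.
              branch 1.2.1.2 (add r):
                ((not q or q) or r): β-rule — branch into (not q or q)  //  r.
                  branch 1.2.1.2.1 (add (not q or q)):
                    (not q or q): β-rule — branch into not q  //  q.
                      branch 1.2.1.2.1.1 (add not q):
                        ○ open, literals {q=0, r=1}.
                      branch 1.2.1.2.1.2 (add q):
                        ○ open, literals {q=1, r=1}.
                  branch 1.2.1.2.2 (add r):
                    ○ open, literals {r=1}.
          branch 1.2.2 (add ((not p implies q) iff not q)):
            (r implies r): β-rule — branch into not r  //  r.
              branch 1.2.2.1 (add not r):
                × closes — contains both r and not r.
              branch 1.2.2.2 (add r):
                ((not p implies q) iff not q): β-rule — branch into (not p implies q), not q  //  not (not p implies q), not not q.
                  branch 1.2.2.2.1 (add (not p implies q), not q):
                    (not p implies q): β-rule — branch into not not p  //  q.
                      branch 1.2.2.2.1.1 (add not not p):
                        ○ open, literals {p=1, q=0, r=1}.
                      branch 1.2.2.2.1.2 (add q):
                        × closes — contains both q and not q.
                  branch 1.2.2.2.2 (add not (not p implies q), not not q):
                    not (not p implies q): α-rule — add not p, not q.
                    × closes — contains both q and not q.
  branch 2 (add not q):
    not (not ((r implies r) and r) iff (((not q or q) or r) or ((not p implies q) iff not q))): β-rule — branch into not ((r implies r) and r), not (((not q or q) or r) or ((not p implies q) iff not q))  //  not not ((r implies r) and r), (((not q or q) or r) or ((not p implies q) iff not q)).
      branch 2.1 (add not ((r implies r) and r), not (((not q or q) or r) or ((not p implies q) iff not q))):
        not (((not q or q) or r) or ((not p implies q) iff not q)): α-rule — add not ((not q or q) or r), not ((not p implies q) iff not q).
        not ((not q or q) or r): α-rule — add not (not q or q), not r.
        not (not q or q): α-rule — add not not q, not q.
        × closes — contains both q and not q.
      branch 2.2 (add not not ((r implies r) and r), (((not q or q) or r) or ((not p implies q) iff not q))):
        not not ((r implies r) and r): α-rule — add (r implies r), r.
        (((not q or q) or r) or ((not p implies q) iff not q)): β-rule — branch into ((not q or q) or r)  //  ((not p implies q) iff not q).
          branch 2.2.1 (add ((not q or q) or r)):
            (r implies r): β-rule — branch into not r  //  r.
              branch 2.2.1.1 (add not r):
                × closes — contains both r and not r.
              branch 2.2.1.2 (add r):
                ((not q or q) or r): β-rule — branch into (not q or q)  //  r.
                  branch 2.2.1.2.1 (add (not q or q)):
                    (not q or q): β-rule — branch into not q  //  q.
                      branch 2.2.1.2.1.1 (add not q):
                        ○ open, literals {q=0, r=1}.
                      branch 2.2.1.2.1.2 (add q):
                        × closes — contains both q and not q.
                  branch 2.2.1.2.2 (add r):
                    ○ open, literals {q=0, r=1}.
          branch 2.2.2 (add ((not p implies q) iff not q)):
            (r implies r): β-rule — branch into not r  //  r.
              branch 2.2.2.1 (add not r):
                × closes — contains both r and not r.
              branch 2.2.2.2 (add r):
                ((not p implies q) iff not q): β-rule — branch into (not p implies q), not q  //  not (not p implies q), not not q.
                  branch 2.2.2.2.1 (add (not p implies q), not q):
                    (not p implies q): β-rule — branch into not not p  //  q.
                      branch 2.2.2.2.1.1 (add not not p):
                        ○ open, literals {p=1, q=0, r=1}.
                      branch 2.2.2.2.1.2 (add q):
                        × closes — contains both q and not q.
                  branch 2.2.2.2.2 (add not (not p implies q), not not q):
                    × closes — contains both q and not q.
11 branches closed, 7 open.
Each open branch fixes some atoms; the unmentioned ones are free. Counting distinct full assignments: branch {q=0, r=1} (p) contributes 2 new; branch {q=1, r=1} (p) contributes 2 new; branch {r=1} (p, q) contributes 0 new; branch {p=1, q=0, r=1} (none free) contributes 0 new; branch {q=0, r=1} (p) contributes 0 new; branch {q=0, r=1} (p) contributes 0 new; branch {p=1, q=0, r=1} (none free) contributes 0 new. Total: 4.

4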